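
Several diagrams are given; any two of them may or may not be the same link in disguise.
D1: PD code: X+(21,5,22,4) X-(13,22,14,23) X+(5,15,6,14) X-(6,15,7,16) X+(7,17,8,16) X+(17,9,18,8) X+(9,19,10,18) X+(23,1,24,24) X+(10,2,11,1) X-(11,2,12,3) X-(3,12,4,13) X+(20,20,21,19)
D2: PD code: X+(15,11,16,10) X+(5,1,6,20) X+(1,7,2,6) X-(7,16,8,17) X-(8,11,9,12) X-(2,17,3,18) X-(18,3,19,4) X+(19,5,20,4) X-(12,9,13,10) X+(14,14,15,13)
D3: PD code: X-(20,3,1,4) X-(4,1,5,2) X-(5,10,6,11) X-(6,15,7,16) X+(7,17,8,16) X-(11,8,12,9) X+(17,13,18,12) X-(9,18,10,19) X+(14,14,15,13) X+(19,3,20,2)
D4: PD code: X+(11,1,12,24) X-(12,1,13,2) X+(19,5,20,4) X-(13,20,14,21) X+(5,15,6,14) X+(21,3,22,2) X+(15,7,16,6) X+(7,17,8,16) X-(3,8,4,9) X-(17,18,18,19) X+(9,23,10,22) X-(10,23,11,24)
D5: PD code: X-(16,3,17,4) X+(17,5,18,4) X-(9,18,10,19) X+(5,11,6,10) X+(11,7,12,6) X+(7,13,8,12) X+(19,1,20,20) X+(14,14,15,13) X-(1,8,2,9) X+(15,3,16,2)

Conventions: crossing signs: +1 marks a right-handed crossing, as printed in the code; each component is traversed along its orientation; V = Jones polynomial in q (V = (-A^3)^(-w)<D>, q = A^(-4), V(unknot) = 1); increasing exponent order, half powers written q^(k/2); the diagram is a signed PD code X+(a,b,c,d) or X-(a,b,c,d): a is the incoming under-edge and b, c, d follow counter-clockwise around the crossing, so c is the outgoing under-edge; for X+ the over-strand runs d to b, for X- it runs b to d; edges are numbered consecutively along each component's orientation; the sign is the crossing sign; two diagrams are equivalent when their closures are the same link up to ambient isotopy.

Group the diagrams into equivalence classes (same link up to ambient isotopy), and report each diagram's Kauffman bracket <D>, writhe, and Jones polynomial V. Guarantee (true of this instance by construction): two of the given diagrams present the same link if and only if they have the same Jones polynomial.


classes: {D1, D4, D5} | {D2} | {D3}
V(D1) = q^-1 - 1 + 2q - 2q^2 + 2q^3 - 2q^4 + q^5  [12 crossings, <D> = A^-8 - 2A^-4 + 2 - 2A^4 + 2A^8 - A^12 + A^16, w = +4]
V(D2) = 1  (w 0, c 10, <D> = 1)
D3 (bracket A^-2 + A^6 - A^10; 10 crossings at w = -2): V = -q^-4 + q^-3 + q^-1
V(D4) = q^-1 - 1 + 2q - 2q^2 + 2q^3 - 2q^4 + q^5  [12 crossings, <D> = A^-14 - 2A^-10 + 2A^-6 - 2A^-2 + 2A^2 - A^6 + A^10, w = +2]
V(D5) = q^-1 - 1 + 2q - 2q^2 + 2q^3 - 2q^4 + q^5  [10 crossings, <D> = A^-8 - 2A^-4 + 2 - 2A^4 + 2A^8 - A^12 + A^16, w = +4]
insight: 3 values of V(q) split the 5 diagrams


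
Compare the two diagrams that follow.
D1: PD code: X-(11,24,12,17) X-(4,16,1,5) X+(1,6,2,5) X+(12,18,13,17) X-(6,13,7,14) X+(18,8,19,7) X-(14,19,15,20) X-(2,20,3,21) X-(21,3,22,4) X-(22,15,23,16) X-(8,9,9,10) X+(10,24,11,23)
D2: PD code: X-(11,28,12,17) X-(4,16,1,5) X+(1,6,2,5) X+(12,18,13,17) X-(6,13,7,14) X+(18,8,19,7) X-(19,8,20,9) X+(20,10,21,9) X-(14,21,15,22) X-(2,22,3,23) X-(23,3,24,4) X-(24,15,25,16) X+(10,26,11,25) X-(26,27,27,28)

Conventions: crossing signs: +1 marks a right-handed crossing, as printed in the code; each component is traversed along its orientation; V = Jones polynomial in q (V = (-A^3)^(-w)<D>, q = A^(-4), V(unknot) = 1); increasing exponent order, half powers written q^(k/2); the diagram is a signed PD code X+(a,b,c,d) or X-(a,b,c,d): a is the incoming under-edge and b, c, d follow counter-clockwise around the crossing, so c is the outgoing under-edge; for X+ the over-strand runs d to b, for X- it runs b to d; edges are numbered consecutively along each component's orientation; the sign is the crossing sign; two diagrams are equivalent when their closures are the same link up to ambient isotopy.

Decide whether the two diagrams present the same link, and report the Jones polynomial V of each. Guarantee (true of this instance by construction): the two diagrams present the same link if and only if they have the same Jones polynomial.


same link: yes
V(D1) = -q^-6 + 2q^-5 - 2q^-4 + 4q^-3 - 2q^-2 + 3q^-1 - 1 + q  [12 crossings, <D> = A^-16 - A^-12 + 3A^-8 - 2A^-4 + 4 - 2A^4 + 2A^8 - A^12, w = -4]
V(D2) = -q^-6 + 2q^-5 - 2q^-4 + 4q^-3 - 2q^-2 + 3q^-1 - 1 + q  [14 crossings, <D> = A^-16 - A^-12 + 3A^-8 - 2A^-4 + 4 - 2A^4 + 2A^8 - A^12, w = -4]
insight: all 2 diagrams share one V(q), hence one class


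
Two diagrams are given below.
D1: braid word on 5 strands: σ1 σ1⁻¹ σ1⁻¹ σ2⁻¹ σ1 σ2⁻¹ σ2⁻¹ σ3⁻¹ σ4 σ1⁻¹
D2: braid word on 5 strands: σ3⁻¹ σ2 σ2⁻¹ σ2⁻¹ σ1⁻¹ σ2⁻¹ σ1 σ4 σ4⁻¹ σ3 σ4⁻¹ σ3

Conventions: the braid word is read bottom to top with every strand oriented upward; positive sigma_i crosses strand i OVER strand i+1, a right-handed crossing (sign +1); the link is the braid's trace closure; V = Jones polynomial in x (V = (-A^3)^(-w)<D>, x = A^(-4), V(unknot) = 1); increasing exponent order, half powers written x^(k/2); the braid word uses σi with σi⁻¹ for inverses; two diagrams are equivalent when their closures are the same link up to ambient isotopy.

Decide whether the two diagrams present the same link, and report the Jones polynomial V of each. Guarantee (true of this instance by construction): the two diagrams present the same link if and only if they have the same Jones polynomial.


equivalent: no
V(D1) = -x^-6 + x^-5 - x^-4 + 2x^-3 - x^-2 + x^-1  (w -4, c 10, <D> = A^-8 - A^-4 + 2 - A^4 + A^8 - A^12)
V(D2) = 1  (w -2, c 12, <D> = A^-6)
why: V(x) takes 2 values over 2 diagrams, fixing the grouping


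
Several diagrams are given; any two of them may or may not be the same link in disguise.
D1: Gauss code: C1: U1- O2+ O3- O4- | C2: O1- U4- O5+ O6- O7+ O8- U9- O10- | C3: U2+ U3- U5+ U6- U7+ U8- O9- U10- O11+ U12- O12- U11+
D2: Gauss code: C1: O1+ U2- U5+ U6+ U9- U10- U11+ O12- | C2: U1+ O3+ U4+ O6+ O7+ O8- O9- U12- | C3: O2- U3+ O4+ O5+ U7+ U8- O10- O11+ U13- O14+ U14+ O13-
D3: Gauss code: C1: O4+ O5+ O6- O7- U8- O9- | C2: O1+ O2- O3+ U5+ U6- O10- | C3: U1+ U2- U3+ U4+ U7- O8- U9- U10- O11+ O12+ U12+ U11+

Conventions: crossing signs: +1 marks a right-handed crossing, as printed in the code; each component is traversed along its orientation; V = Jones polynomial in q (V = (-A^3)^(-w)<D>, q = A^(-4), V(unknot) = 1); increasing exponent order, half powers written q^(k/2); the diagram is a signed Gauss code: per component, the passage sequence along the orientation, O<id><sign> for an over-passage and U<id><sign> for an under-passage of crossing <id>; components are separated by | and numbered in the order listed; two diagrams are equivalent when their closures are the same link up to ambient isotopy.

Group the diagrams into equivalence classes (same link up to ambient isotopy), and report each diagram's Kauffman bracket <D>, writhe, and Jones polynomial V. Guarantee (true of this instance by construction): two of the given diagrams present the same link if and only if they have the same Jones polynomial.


classes: {D1} | {D2} | {D3}
V(D1) = q^-5 + 2q^-3 + q^-1  [12 crossings, <D> = A^-8 + 2 + A^8, w = -4]
V(D2) = 1 + q + q^2 + q^3  [14 crossings, <D> = A^-6 + A^-2 + A^2 + A^6, w = +2]
D3 (bracket 1 + A^4 + A^8 + A^12; 12 crossings at w = 0): V = q^-3 + q^-2 + q^-1 + 1
note: 3 classes among 3 diagrams; unequal V(q) rules out equality


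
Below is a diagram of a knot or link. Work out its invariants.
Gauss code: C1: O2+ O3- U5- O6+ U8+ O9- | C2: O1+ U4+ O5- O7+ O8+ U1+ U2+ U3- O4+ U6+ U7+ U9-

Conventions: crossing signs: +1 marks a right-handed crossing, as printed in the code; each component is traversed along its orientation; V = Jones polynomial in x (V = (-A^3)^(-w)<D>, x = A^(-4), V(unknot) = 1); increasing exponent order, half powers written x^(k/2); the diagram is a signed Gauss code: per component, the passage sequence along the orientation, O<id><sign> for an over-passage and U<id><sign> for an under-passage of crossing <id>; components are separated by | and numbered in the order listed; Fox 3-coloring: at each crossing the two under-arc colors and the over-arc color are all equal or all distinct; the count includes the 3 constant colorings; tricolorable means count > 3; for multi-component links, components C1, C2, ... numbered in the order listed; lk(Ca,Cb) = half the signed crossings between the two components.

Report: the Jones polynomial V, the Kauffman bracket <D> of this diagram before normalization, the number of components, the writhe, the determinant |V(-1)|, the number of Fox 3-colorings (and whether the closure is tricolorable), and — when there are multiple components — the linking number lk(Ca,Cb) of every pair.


Jones polynomial: V(x) = -x^(1/2) - x^(3/2) - x^(5/2) + x^(9/2)
<D> = -A^-9 + A^-1 + A^3 + A^7; writhe +3
components 2, writhe +3 (9 crossings)
linking number lk(C1,C2) = 0
3-colorings: 27 of 3^9, det 0 — tricolorable
note: span 4 respects span(V) <= c + mu - 1 = 10 for this 2-component diagram


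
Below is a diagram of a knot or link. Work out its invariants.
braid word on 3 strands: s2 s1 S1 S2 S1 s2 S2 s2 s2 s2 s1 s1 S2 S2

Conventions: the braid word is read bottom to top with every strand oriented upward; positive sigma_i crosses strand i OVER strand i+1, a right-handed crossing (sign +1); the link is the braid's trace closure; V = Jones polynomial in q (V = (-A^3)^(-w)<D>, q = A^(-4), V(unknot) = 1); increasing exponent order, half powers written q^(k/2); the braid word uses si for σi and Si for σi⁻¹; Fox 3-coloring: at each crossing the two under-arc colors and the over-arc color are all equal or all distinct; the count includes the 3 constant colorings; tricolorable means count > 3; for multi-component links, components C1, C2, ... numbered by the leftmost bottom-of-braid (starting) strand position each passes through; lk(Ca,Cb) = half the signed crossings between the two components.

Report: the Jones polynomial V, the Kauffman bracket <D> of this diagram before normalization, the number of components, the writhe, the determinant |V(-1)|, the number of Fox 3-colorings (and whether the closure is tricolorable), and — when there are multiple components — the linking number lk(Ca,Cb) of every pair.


V = q^-1 - 1 + 2q - 2q^2 + 2q^3 - 2q^4 + q^5
<D> = A^-14 - 2A^-10 + 2A^-6 - 2A^-2 + 2A^2 - A^6 + A^10 (w = +2)
1 component over 14 crossings, w = +2
3 Fox colorings among 3^14, |V(-1)| = 11: not tricolorable
why: V spans 6 powers of q: at least 6 crossings in any diagram


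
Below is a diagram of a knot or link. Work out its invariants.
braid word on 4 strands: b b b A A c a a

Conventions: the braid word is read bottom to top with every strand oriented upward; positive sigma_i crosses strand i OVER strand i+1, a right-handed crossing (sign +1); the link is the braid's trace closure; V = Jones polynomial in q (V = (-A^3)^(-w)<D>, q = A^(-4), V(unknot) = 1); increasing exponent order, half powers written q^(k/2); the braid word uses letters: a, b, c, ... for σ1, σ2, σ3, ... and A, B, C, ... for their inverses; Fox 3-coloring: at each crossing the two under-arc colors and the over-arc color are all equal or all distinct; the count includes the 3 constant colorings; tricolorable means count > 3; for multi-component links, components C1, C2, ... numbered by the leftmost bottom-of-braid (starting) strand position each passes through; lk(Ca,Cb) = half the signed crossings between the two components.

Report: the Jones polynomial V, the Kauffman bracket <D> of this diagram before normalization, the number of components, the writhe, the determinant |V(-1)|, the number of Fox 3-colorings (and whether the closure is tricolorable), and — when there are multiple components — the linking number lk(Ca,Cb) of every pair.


Jones polynomial: V(q) = -q^(1/2) - q^(3/2) - q^(5/2) + q^(9/2)
<D> = A^-6 - A^2 - A^6 - A^10; writhe +4
components 2, writhe +4 (8 crossings)
linking number lk(C1,C2) = 0
3-colorings: 27 of 3^8, det 0 — tricolorable
note: the 1 component pair carries total linking 0


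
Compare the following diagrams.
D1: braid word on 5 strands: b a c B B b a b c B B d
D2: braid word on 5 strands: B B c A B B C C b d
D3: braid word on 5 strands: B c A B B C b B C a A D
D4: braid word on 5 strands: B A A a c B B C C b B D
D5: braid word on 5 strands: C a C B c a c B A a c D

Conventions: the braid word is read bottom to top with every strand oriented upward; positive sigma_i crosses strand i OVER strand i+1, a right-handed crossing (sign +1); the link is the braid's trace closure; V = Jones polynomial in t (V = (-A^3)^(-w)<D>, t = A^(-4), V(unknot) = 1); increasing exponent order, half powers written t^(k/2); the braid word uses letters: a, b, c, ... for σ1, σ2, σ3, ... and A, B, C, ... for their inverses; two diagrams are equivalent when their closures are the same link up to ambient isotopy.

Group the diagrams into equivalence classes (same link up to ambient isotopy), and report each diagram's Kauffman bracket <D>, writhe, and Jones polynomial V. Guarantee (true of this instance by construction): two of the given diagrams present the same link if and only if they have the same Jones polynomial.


classes: {D1} | {D2, D3, D4} | {D5}
V(D1) = t + t^3 - t^4  [12 crossings, <D> = -A^-4 + 1 + A^8, w = +4]
V(D2) = -t^-6 + t^-5 - t^-4 + 2t^-3 - t^-2 + t^-1  (w -4, c 10, <D> = A^-8 - A^-4 + 2 - A^4 + A^8 - A^12)
V(D3) = -t^-6 + t^-5 - t^-4 + 2t^-3 - t^-2 + t^-1  [12 crossings, <D> = A^-14 - A^-10 + 2A^-6 - A^-2 + A^2 - A^6, w = -6]
V(D4) = -t^-6 + t^-5 - t^-4 + 2t^-3 - t^-2 + t^-1  (w -6, c 12, <D> = A^-14 - A^-10 + 2A^-6 - A^-2 + A^2 - A^6)
V(D5) = 1  [12 crossings, <D> = 1, w = 0]
insight: 3 classes among 5 diagrams; unequal V(t) rules out equality


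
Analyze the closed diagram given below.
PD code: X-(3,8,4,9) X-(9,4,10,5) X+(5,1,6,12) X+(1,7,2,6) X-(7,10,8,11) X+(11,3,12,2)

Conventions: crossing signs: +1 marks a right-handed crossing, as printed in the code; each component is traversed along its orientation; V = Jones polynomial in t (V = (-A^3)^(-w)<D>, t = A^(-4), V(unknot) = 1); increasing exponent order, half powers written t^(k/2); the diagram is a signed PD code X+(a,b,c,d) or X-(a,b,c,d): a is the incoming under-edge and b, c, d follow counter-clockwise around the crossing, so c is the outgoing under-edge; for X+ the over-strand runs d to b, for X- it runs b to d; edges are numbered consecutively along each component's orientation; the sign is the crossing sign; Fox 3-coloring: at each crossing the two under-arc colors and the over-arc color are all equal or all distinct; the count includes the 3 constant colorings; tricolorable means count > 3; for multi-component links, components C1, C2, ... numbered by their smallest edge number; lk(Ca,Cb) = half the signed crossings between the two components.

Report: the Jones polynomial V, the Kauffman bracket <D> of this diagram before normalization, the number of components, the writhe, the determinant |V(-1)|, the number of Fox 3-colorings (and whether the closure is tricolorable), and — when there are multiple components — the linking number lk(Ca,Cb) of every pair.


V(t) = -t^-3 + 2t^-2 - 2t^-1 + 3 - 2t + 2t^2 - t^3
bracket: -A^-12 + 2A^-8 - 2A^-4 + 3 - 2A^4 + 2A^8 - A^12, w = 0
1 component, writhe 0, over 6 crossings
det 13, colorings 3 of 3^6 — not tricolorable
observation: the span of V is 6, forcing >= 6 crossings in any diagram


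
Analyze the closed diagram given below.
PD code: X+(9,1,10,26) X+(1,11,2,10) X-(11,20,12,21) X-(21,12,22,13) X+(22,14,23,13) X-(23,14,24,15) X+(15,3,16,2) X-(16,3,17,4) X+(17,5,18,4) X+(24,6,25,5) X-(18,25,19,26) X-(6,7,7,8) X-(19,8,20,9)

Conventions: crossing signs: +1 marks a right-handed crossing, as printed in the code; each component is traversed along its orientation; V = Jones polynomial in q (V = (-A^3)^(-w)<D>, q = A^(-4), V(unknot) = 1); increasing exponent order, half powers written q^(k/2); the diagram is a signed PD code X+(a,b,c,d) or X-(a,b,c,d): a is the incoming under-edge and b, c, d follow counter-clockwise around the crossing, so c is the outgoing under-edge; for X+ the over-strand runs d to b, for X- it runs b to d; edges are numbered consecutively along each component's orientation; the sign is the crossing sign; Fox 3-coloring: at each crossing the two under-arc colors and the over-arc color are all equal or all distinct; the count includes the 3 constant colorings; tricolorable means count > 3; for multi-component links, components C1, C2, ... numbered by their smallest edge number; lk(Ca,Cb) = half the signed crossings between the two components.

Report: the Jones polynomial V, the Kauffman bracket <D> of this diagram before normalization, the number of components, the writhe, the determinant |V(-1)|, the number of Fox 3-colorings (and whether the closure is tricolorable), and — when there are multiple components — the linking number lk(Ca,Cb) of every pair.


V(q) = -q^-3 + q^-2 - q^-1 + 3 - q + q^2 - q^3
bracket: A^-15 - A^-11 + A^-7 - 3A^-3 + A - A^5 + A^9, w = -1
1 component, writhe -1, over 13 crossings
det 9, colorings 27 of 3^13 — tricolorable
observation: w = -1 (over 13 crossings) is diagram-only; (-A^3)^(1) removes it from V


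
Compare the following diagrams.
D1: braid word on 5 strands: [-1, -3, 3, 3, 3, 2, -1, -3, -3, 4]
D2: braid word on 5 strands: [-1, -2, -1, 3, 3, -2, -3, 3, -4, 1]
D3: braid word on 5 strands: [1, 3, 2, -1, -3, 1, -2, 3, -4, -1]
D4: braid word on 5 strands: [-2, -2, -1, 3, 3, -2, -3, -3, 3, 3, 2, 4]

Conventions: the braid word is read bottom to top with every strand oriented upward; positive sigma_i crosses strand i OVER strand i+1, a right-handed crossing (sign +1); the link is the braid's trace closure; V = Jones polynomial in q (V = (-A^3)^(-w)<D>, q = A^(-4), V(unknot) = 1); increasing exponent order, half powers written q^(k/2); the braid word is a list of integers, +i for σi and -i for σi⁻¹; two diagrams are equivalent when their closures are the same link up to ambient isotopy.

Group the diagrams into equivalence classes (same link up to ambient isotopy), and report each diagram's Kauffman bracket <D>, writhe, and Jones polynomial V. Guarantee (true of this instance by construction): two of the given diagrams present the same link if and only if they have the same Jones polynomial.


classes: {D1} | {D2, D4} | {D3}
V(D1) = q^-3 + q^-2 + q^-1 + 1  [10 crossings, <D> = 1 + A^4 + A^8 + A^12, w = 0]
V(D2) = q^-2 + 2 + q^2  [10 crossings, <D> = A^-14 + 2A^-6 + A^2, w = -2]
V(D3) = 1 + q + q^2 + q^3  [10 crossings, <D> = A^-12 + A^-8 + A^-4 + 1, w = 0]
V(D4) = q^-2 + 2 + q^2  [12 crossings, <D> = A^-8 + 2 + A^8, w = 0]
note: V(q) takes 3 values over 4 diagrams, fixing the grouping


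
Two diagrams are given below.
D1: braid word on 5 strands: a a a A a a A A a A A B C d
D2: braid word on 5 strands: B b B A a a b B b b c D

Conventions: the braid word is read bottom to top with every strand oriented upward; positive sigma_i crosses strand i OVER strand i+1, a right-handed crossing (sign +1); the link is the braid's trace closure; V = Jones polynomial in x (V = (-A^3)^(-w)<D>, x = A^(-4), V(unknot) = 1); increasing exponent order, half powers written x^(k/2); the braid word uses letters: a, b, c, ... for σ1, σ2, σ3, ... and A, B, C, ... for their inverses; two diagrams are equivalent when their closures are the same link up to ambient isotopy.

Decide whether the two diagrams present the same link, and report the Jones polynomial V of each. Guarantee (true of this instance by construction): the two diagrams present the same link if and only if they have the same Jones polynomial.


equivalent: yes
V(D1) = 1  (w 0, c 14, <D> = 1)
D2 (bracket A^6; 12 crossings at w = +2): V = 1
why: one V(x) for all 2 diagrams — one class (guaranteed)


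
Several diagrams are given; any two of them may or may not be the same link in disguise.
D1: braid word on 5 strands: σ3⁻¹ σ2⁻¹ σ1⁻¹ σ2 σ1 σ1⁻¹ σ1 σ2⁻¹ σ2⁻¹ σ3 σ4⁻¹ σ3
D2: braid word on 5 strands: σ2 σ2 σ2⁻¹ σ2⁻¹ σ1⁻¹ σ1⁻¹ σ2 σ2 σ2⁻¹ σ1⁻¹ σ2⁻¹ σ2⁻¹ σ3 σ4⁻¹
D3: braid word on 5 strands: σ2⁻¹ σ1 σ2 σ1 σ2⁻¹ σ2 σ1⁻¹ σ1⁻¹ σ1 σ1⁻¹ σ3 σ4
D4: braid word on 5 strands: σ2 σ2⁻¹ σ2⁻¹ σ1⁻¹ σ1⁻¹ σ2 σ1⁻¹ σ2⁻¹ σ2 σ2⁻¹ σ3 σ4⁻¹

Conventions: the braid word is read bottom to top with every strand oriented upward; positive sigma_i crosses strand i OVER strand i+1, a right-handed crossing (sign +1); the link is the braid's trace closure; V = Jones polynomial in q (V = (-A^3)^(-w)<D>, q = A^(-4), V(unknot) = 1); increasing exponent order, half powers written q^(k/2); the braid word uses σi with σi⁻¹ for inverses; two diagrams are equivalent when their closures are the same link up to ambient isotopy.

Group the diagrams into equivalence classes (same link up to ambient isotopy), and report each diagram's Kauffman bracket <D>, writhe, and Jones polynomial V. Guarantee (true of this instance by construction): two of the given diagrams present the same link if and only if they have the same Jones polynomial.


classes: {D1} | {D2, D4} | {D3}
V(D1) = -q^-4 + q^-3 + q^-1  [12 crossings, <D> = A^-2 + A^6 - A^10, w = -2]
D2 (bracket A^-8 - A^-4 + 2 - A^4 + A^8 - A^12; 14 crossings at w = -4): V = -q^-6 + q^-5 - q^-4 + 2q^-3 - q^-2 + q^-1
V(D3) = 1  [12 crossings, <D> = A^6, w = +2]
V(D4) = -q^-6 + q^-5 - q^-4 + 2q^-3 - q^-2 + q^-1  [12 crossings, <D> = A^-8 - A^-4 + 2 - A^4 + A^8 - A^12, w = -4]
note: comparing 4 Jones polynomials yields 3 groups


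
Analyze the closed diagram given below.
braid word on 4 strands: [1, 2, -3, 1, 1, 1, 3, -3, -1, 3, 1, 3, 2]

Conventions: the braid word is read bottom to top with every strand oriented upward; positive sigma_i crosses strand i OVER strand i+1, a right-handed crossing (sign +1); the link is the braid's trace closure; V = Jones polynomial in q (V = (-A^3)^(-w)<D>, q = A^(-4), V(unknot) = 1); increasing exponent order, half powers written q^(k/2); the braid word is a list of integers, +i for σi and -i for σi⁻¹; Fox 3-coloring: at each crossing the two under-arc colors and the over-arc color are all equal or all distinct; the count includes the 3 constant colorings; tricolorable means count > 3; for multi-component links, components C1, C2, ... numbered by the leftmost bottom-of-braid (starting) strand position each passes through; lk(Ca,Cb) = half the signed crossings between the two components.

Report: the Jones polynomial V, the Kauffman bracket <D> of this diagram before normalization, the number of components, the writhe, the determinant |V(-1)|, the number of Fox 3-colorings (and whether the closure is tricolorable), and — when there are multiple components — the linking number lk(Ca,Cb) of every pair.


V = q^2 + q^4 - q^5 + q^6 - q^7
<D> = A^-7 - A^-3 + A - A^5 - A^13 (w = +7)
1 component over 13 crossings, w = +7
3 Fox colorings among 3^13, |V(-1)| = 5: not tricolorable
why: |V(-1)| = 5: so not tricolorable, since 3 does not divide 5


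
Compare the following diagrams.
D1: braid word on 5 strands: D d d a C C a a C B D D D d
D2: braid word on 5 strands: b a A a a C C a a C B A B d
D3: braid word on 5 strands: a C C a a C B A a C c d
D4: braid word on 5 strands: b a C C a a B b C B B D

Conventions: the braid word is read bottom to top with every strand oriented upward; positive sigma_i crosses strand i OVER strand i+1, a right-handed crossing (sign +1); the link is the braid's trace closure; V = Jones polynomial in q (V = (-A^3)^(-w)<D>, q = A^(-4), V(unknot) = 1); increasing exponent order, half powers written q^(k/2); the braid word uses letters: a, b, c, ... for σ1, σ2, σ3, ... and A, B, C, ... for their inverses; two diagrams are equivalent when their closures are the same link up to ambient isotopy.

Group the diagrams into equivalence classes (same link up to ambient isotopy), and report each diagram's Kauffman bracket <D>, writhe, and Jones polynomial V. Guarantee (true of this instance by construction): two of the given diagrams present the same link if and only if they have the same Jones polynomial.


grouping into links: {D1, D2, D3, D4}
V(D1) = -q^-3 + q^-2 - q^-1 + 3 - q + q^2 - q^3  (w -2, c 14, <D> = -A^-18 + A^-14 - A^-10 + 3A^-6 - A^-2 + A^2 - A^6)
V(D2) = -q^-3 + q^-2 - q^-1 + 3 - q + q^2 - q^3  [14 crossings, <D> = -A^-12 + A^-8 - A^-4 + 3 - A^4 + A^8 - A^12, w = 0]
V(D3) = -q^-3 + q^-2 - q^-1 + 3 - q + q^2 - q^3  (w 0, c 12, <D> = -A^-12 + A^-8 - A^-4 + 3 - A^4 + A^8 - A^12)
V(D4) = -q^-3 + q^-2 - q^-1 + 3 - q + q^2 - q^3  (w -2, c 12, <D> = -A^-18 + A^-14 - A^-10 + 3A^-6 - A^-2 + A^2 - A^6)
why: one V(q) for all 4 diagrams — one class (guaranteed)


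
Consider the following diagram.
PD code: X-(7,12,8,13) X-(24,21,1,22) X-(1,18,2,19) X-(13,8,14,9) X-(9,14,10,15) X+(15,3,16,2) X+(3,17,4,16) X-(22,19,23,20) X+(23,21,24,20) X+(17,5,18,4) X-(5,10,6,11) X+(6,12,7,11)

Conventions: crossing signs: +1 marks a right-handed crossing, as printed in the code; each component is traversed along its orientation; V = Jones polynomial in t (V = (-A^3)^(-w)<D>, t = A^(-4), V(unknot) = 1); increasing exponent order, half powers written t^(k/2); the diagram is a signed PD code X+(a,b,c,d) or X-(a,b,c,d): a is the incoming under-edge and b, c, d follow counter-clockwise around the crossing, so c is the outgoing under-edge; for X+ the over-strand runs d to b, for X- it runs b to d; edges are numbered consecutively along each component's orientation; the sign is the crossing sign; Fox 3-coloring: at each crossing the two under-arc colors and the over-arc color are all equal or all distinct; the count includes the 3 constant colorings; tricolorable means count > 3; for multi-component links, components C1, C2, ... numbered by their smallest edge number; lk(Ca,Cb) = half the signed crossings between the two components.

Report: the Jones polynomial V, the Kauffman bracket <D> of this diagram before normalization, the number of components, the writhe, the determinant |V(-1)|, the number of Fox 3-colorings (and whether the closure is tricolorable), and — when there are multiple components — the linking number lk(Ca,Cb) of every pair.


V(t) = -t^-3 + t^-2 - t^-1 + 3 - t + t^2 - t^3
bracket: -A^-18 + A^-14 - A^-10 + 3A^-6 - A^-2 + A^2 - A^6, w = -2
1 component, writhe -2, over 12 crossings
det 9, colorings 27 of 3^12 — tricolorable
observation: palindromic: swapping t for 1/t fixes V


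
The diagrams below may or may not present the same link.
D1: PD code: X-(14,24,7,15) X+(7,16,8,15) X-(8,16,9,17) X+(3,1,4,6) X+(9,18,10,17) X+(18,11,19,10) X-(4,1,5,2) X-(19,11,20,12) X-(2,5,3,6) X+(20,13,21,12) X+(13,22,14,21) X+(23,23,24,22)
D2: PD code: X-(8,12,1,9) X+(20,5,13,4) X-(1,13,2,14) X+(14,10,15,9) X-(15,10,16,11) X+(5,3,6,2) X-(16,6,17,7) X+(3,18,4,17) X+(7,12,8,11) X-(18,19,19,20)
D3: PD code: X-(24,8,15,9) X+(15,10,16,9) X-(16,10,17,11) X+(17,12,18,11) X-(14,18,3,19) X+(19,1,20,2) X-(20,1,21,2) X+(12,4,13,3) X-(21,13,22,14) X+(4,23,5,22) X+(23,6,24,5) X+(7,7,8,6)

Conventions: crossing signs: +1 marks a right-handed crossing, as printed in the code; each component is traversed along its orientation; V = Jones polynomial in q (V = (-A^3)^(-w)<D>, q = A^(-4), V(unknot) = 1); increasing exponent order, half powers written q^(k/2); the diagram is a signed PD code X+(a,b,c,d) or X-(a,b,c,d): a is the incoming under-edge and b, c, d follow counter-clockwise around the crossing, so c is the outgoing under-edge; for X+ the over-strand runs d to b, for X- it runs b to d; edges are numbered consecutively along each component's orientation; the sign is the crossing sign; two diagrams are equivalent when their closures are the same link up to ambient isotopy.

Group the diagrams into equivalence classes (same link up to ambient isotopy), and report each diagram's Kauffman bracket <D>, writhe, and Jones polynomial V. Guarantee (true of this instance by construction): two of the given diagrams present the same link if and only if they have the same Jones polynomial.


classes: {D1} | {D2, D3}
V(D1) = 1 + q + q^2 + q^3  [12 crossings, <D> = A^-6 + A^-2 + A^2 + A^6, w = +2]
D2 (bracket -A^-16 + A^-12 + A^-8 + A^-4 + 1 + A^8; 10 crossings at w = 0): V = q^-2 + 1 + q + q^2 + q^3 - q^4
V(D3) = q^-2 + 1 + q + q^2 + q^3 - q^4  [12 crossings, <D> = -A^-10 + A^-6 + A^-2 + A^2 + A^6 + A^14, w = +2]
note: 2 classes among 3 diagrams; unequal V(q) rules out equality


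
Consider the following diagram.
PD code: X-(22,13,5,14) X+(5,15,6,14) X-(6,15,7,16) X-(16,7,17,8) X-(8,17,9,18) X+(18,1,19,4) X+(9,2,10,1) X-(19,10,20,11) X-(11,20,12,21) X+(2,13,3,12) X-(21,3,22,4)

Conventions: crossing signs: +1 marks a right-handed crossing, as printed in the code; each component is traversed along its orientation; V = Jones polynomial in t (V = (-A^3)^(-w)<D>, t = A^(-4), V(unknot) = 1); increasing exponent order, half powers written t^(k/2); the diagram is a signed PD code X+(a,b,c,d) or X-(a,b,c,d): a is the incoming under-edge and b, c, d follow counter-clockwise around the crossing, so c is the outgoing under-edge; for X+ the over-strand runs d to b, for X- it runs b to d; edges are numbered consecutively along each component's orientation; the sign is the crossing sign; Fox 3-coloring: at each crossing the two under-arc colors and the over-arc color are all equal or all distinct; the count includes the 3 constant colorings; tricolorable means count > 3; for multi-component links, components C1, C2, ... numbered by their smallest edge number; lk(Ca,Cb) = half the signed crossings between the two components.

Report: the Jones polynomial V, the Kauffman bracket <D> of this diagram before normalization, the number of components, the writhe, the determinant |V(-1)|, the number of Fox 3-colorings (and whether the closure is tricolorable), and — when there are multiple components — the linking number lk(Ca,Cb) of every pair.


Jones polynomial: V(t) = t^(-13/2) - t^(-11/2) + 2t^(-9/2) - 2t^(-7/2) + t^(-5/2) - 2t^(-3/2) - t^(1/2)
<D> = A^-11 + 2A^-3 - A + 2A^5 - 2A^9 + A^13 - A^17; writhe -3
components 2, writhe -3 (11 crossings)
linking number lk(C1,C2) = +1
3-colorings: 3 of 3^11, det 10 — not tricolorable
note: w = -3 shifts under R1 moves; the (-A^3)^(3) factor cancels that in V


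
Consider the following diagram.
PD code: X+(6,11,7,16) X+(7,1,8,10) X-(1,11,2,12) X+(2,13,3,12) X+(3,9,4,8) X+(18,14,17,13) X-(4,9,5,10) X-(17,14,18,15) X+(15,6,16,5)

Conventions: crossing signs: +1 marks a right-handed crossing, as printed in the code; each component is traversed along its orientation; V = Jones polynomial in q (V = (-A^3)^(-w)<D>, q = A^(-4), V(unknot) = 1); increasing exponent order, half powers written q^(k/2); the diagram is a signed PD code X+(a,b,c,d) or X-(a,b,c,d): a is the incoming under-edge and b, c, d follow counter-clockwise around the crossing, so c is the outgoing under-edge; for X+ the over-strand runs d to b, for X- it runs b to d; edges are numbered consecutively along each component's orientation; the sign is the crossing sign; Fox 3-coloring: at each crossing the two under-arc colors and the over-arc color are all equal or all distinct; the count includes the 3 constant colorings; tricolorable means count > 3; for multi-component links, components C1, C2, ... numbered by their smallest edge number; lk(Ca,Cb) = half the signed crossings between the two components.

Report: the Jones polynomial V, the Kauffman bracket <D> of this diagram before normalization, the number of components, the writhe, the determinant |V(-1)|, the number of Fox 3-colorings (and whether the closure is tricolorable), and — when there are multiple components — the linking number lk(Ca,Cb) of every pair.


V(q) = 1 + q + q^2 + q^3
bracket: -A^-3 - A - A^5 - A^9, w = +3
3 components, writhe +3, over 9 crossings
lk(C1,C2) = +1
linking number lk(C1,C3) = 0
lk(C2,C3): 0
det 0, colorings 9 of 3^9 — tricolorable
observation: w = +3 shifts under R1 moves; the (-A^3)^(-3) factor cancels that in V


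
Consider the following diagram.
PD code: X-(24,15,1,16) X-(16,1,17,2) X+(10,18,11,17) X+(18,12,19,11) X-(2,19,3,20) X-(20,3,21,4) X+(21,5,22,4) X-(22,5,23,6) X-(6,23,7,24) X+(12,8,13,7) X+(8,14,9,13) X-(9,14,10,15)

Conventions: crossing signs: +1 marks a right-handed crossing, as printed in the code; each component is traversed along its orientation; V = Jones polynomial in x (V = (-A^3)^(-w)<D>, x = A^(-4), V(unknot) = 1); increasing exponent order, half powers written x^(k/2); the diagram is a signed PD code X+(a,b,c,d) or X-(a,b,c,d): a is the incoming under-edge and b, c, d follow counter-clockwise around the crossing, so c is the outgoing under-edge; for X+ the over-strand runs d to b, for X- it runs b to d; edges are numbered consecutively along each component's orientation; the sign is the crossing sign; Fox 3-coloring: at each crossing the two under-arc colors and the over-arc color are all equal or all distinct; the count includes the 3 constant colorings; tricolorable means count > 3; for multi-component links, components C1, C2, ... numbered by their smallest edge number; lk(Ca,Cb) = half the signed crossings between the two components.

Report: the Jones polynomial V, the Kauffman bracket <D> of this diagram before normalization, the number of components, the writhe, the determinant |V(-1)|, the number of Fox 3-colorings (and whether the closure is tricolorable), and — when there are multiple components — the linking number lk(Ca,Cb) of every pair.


V = -x^-6 + 2x^-5 - 4x^-4 + 5x^-3 - 4x^-2 + 5x^-1 - 3 + 2x - x^2
<D> = -A^-14 + 2A^-10 - 3A^-6 + 5A^-2 - 4A^2 + 5A^6 - 4A^10 + 2A^14 - A^18 (w = -2)
1 component over 12 crossings, w = -2
9 Fox colorings among 3^12, |V(-1)| = 27: tricolorable
why: V spans 8 powers of x: at least 8 crossings in any diagram


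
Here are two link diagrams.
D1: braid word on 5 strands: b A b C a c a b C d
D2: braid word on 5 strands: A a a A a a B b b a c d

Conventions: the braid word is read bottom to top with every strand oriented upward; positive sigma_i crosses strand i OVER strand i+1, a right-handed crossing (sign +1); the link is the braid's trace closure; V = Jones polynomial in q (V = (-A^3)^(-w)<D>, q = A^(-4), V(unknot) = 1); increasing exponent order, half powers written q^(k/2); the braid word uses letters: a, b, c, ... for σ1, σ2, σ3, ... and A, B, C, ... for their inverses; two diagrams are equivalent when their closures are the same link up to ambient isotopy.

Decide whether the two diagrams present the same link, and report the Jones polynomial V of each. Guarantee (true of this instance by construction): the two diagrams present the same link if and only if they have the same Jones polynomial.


equivalent: no
V(D1) = q - q^2 + 2q^3 - q^4 + q^5 - q^6  (w +4, c 10, <D> = -A^-12 + A^-8 - A^-4 + 2 - A^4 + A^8)
V(D2) = q + q^3 - q^4  [12 crossings, <D> = -A^2 + A^6 + A^14, w = +6]
key observation: 2 values of V(q) split the 2 diagrams


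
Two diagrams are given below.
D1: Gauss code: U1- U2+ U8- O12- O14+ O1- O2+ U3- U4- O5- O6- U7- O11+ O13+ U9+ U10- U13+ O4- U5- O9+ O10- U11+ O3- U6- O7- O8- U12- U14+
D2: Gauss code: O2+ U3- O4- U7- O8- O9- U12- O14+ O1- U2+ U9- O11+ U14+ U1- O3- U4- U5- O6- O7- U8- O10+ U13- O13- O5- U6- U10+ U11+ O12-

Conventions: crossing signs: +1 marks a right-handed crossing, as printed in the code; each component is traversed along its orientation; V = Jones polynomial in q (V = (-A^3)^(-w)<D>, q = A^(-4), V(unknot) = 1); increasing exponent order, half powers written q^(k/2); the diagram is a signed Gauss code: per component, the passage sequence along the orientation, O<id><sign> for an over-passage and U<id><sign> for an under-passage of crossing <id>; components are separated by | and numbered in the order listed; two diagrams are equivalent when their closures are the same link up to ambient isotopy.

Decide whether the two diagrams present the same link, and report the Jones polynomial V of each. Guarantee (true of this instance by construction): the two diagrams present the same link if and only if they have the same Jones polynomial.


equivalent: yes
D1 (bracket A^-8 - A^-4 + 2 - A^4 + A^8 - A^12; 14 crossings at w = -4): V = -q^-6 + q^-5 - q^-4 + 2q^-3 - q^-2 + q^-1
V(D2) = -q^-6 + q^-5 - q^-4 + 2q^-3 - q^-2 + q^-1  [14 crossings, <D> = A^-14 - A^-10 + 2A^-6 - A^-2 + A^2 - A^6, w = -6]
observation: Reidemeister moves carry D1 (14 crossings) to D2 (14)


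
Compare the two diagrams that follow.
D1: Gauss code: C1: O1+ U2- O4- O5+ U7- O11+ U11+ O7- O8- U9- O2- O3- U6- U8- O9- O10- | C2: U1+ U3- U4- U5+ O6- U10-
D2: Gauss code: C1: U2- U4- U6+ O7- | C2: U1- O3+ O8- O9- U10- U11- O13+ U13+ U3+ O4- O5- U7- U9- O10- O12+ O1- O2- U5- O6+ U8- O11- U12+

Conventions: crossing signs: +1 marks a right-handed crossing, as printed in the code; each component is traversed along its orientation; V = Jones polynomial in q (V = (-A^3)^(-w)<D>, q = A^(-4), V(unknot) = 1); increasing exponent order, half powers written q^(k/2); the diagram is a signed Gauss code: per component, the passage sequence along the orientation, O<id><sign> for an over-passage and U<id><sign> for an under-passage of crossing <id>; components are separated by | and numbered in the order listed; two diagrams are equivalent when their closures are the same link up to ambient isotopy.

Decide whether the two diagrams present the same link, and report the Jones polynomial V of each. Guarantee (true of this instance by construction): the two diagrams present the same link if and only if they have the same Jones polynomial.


equivalent: yes
D1 (bracket A^-9 + 2A^-1 - A^3 + A^7 - A^11; 11 crossings at w = -5): V = q^(-13/2) - q^(-11/2) + q^(-9/2) - 2q^(-7/2) - q^(-3/2)
V(D2) = q^(-13/2) - q^(-11/2) + q^(-9/2) - 2q^(-7/2) - q^(-3/2)  [13 crossings, <D> = A^-9 + 2A^-1 - A^3 + A^7 - A^11, w = -5]
observation: all 2 diagrams share one V(q), hence one class


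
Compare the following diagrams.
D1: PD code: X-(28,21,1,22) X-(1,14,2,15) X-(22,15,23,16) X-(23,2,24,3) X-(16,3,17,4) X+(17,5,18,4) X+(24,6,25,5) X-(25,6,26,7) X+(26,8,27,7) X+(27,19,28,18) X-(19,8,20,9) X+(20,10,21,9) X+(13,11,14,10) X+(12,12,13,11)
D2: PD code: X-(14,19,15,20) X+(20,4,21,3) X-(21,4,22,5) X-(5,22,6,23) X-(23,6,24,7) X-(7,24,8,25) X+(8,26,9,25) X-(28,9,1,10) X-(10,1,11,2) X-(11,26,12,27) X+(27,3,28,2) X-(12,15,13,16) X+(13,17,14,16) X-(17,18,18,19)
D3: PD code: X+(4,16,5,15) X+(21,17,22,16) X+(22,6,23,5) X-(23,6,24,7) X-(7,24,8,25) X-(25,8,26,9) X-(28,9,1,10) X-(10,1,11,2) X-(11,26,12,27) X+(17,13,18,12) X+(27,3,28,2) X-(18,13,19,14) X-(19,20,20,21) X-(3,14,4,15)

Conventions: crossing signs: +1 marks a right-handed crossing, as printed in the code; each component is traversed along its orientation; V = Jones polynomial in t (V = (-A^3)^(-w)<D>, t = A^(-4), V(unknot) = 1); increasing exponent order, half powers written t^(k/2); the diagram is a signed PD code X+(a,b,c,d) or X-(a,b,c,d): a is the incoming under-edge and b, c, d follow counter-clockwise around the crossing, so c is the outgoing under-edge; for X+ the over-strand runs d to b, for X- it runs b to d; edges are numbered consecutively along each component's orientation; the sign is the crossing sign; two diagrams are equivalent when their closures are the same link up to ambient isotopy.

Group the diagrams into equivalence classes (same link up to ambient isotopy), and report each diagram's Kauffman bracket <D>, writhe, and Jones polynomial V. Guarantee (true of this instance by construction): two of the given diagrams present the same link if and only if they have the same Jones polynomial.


classes: {D1} | {D2, D3}
V(D1) = 1  [14 crossings, <D> = 1, w = 0]
D2 (bracket A^-14 - A^-10 + 2A^-6 - A^-2 + A^2 - A^6; 14 crossings at w = -6): V = -t^-6 + t^-5 - t^-4 + 2t^-3 - t^-2 + t^-1
V(D3) = -t^-6 + t^-5 - t^-4 + 2t^-3 - t^-2 + t^-1  [14 crossings, <D> = A^-8 - A^-4 + 2 - A^4 + A^8 - A^12, w = -4]
note: 2 classes among 3 diagrams; unequal V(t) rules out equality


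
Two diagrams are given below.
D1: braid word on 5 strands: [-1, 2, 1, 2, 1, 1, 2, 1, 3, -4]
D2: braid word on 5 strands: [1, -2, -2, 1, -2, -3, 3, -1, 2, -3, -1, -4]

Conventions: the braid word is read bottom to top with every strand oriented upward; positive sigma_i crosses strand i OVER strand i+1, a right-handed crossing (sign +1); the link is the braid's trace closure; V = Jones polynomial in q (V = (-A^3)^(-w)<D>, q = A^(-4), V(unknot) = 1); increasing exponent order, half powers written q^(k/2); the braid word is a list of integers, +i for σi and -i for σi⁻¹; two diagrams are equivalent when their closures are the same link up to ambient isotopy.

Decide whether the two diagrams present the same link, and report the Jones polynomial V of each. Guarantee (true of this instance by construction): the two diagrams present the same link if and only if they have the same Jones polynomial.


equivalent: no
V(D1) = q^2 + q^4 - q^5 + q^6 - q^7  (w +6, c 10, <D> = -A^-10 + A^-6 - A^-2 + A^2 + A^10)
V(D2) = 1  [12 crossings, <D> = A^-12, w = -4]
key observation: V(q) takes 2 values over 2 diagrams, fixing the grouping
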